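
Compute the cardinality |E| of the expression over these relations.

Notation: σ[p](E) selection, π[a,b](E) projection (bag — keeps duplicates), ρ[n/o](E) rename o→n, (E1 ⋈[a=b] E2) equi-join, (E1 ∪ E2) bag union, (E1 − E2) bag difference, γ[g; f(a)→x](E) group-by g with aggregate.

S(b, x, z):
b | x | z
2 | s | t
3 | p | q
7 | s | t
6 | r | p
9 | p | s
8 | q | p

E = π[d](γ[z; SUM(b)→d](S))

Row counts bottom-up:
  S → 6
  γ[z; SUM(b)→d](S) → 4
  π[d](γ[z; SUM(b)→d](S)) → 4

|E| = 4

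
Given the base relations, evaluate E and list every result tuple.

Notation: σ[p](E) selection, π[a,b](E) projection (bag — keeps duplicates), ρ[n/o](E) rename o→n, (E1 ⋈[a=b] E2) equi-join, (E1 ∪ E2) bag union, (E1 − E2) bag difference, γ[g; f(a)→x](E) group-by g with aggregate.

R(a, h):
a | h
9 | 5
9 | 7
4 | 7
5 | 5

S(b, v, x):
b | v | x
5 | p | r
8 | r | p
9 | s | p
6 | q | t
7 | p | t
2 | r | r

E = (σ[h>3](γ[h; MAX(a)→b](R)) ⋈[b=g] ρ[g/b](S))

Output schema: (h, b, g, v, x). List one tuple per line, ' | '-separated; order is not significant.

Stepwise |·|:
  R → 4
  γ[h; MAX(a)→b](R) → 2
  σ[h>3](γ[h; MAX(a)→b](R)) → 2
  S → 6
  ρ[g/b](S) → 6
  (σ[h>3](γ[h; MAX(a)→b](R)) ⋈[b=g] ρ[g/b](S)) → 2

== RESULT ==
h | b | g | v | x
5 | 9 | 9 | s | p
7 | 9 | 9 | s | p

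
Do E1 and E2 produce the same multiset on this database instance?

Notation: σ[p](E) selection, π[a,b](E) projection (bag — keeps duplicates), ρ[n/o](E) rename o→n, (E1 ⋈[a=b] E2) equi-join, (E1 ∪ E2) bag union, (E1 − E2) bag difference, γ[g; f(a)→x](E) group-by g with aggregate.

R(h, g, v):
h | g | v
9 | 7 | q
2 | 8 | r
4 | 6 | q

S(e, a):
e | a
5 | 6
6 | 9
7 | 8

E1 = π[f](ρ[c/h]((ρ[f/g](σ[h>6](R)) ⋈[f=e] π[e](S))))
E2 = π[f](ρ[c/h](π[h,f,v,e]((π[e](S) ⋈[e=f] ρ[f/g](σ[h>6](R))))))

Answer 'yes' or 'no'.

E1 stepwise |·|:
  R → 3
  σ[h>6](R) → 1
  ρ[f/g](σ[h>6](R)) → 1
  S → 3
  π[e](S) → 3
  (ρ[f/g](σ[h>6](R)) ⋈[f=e] π[e](S)) → 1
  ρ[c/h]((ρ[f/g](σ[h>6](R)) ⋈[f=e] π[e](S))) → 1
  π[f](ρ[c/h]((ρ[f/g](σ[h>6](R)) ⋈[f=e] π[e](S)))) → 1
E2 stepwise |·|:
  S → 3
  π[e](S) → 3
  R → 3
  σ[h>6](R) → 1
  ρ[f/g](σ[h>6](R)) → 1
  (π[e](S) ⋈[e=f] ρ[f/g](σ[h>6](R))) → 1
  π[h,f,v,e]((π[e](S) ⋈[e=f] ρ[f/g](σ[h>6](R)))) → 1
  ρ[c/h](π[h,f,v,e]((π[e](S) ⋈[e=f] ρ[f/g](σ[h>6](R))))) → 1
  π[f](ρ[c/h](π[h,f,v,e]((π[e](S) ⋈[e=f] ρ[f/g](σ[h>6](R)))))) → 1

E1 and E2 produce the same multiset:
f
7

yes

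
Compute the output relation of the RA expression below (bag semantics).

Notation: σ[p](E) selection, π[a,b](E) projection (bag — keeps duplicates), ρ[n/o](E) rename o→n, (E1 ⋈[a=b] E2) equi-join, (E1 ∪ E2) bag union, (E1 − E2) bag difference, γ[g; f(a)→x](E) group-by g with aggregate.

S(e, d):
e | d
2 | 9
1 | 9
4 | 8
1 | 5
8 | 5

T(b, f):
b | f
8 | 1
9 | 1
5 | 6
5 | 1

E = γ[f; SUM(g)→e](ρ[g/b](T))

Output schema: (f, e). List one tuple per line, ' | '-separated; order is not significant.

Per-node cardinality:
  T → 4
  ρ[g/b](T) → 4
  γ[f; SUM(g)→e](ρ[g/b](T)) → 2

== RESULT ==
f | e
1 | 22
6 | 5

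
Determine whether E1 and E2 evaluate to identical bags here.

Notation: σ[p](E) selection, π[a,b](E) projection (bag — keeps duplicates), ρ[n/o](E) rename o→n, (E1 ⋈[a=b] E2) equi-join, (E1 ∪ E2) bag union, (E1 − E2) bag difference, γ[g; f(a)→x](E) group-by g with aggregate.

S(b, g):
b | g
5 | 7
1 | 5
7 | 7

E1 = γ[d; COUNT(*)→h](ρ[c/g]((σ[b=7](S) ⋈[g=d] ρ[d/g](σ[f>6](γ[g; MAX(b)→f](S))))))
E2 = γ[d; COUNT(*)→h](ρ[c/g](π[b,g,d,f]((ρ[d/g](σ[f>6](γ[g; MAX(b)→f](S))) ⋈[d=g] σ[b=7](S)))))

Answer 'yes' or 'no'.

E1 subexpression sizes:
  S → 3
  σ[b=7](S) → 1
  S → 3
  γ[g; MAX(b)→f](S) → 2
  σ[f>6](γ[g; MAX(b)→f](S)) → 1
  ρ[d/g](σ[f>6](γ[g; MAX(b)→f](S))) → 1
  (σ[b=7](S) ⋈[g=d] ρ[d/g](σ[f>6](γ[g; MAX(b)→f](S)))) → 1
  ρ[c/g]((σ[b=7](S) ⋈[g=d] ρ[d/g](σ[f>6](γ[g; MAX(b)→f](S))))) → 1
  γ[d; COUNT(*)→h](ρ[c/g]((σ[b=7](S) ⋈[g=d] ρ[d/g](σ[f>6](γ[g; MAX(b)→f](S)))))) → 1
E2 subexpression sizes:
  S → 3
  γ[g; MAX(b)→f](S) → 2
  σ[f>6](γ[g; MAX(b)→f](S)) → 1
  ρ[d/g](σ[f>6](γ[g; MAX(b)→f](S))) → 1
  S → 3
  σ[b=7](S) → 1
  (ρ[d/g](σ[f>6](γ[g; MAX(b)→f](S))) ⋈[d=g] σ[b=7](S)) → 1
  π[b,g,d,f]((ρ[d/g](σ[f>6](γ[g; MAX(b)→f](S))) ⋈[d=g] σ[b=7](S))) → 1
  ρ[c/g](π[b,g,d,f]((ρ[d/g](σ[f>6](γ[g; MAX(b)→f](S))) ⋈[d=g] σ[b=7](S)))) → 1
  γ[d; COUNT(*)→h](ρ[c/g](π[b,g,d,f]((ρ[d/g](σ[f>6](γ[g; MAX(b)→f](S))) ⋈[d=g] σ[b=7](S))))) → 1

E1 and E2 produce the same multiset:
d | h
7 | 1

yes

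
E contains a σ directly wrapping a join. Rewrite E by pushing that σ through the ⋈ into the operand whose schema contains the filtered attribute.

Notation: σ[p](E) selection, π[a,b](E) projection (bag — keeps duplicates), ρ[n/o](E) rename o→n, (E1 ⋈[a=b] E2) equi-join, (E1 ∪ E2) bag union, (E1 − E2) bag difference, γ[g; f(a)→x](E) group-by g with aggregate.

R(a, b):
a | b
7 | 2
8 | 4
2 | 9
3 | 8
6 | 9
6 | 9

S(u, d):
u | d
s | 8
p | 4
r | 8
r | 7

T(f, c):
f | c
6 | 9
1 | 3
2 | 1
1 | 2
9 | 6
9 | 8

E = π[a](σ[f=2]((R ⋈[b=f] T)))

σ filters on f, owned by the right side.
E' = π[a]((R ⋈[b=f] σ[f=2](T)))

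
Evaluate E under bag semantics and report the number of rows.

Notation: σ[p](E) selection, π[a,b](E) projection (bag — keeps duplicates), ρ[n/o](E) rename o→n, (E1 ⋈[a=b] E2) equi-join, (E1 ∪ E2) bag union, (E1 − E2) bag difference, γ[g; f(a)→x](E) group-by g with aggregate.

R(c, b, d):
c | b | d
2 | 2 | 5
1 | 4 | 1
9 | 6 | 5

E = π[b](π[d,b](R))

Per-node cardinality:
  R → 3
  π[d,b](R) → 3
  π[b](π[d,b](R)) → 3

|E| = 3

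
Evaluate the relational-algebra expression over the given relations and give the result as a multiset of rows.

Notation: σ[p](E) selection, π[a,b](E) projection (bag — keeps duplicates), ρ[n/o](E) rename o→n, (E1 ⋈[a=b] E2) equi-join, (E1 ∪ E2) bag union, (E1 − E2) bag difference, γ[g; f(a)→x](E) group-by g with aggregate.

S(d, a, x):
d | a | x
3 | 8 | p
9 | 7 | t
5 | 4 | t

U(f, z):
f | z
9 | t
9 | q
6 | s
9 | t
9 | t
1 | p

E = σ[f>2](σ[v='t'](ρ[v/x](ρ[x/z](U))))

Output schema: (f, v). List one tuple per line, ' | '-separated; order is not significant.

Row counts bottom-up:
  U → 6
  ρ[x/z](U) → 6
  ρ[v/x](ρ[x/z](U)) → 6
  σ[v='t'](ρ[v/x](ρ[x/z](U))) → 3
  σ[f>2](σ[v='t'](ρ[v/x](ρ[x/z](U)))) → 3

== RESULT ==
f | v
9 | t
9 | t
9 | t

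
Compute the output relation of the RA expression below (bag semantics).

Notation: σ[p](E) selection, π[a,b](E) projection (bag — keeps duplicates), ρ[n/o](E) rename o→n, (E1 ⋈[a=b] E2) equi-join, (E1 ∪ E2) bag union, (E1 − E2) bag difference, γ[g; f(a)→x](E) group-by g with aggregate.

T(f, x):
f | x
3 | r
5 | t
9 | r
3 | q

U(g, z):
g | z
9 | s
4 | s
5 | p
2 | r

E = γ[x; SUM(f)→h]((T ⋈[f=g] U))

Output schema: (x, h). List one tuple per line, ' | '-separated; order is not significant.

Stepwise |·|:
  T → 4
  U → 4
  (T ⋈[f=g] U) → 2
  γ[x; SUM(f)→h]((T ⋈[f=g] U)) → 2

== RESULT ==
x | h
r | 9
t | 5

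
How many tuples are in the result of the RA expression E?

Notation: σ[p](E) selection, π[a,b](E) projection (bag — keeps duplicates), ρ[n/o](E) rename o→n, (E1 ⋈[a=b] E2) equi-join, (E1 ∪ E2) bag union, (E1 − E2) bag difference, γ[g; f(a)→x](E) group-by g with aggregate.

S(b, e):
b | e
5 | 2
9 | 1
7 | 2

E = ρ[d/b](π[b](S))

Subexpression sizes:
  S → 3
  π[b](S) → 3
  ρ[d/b](π[b](S)) → 3

|E| = 3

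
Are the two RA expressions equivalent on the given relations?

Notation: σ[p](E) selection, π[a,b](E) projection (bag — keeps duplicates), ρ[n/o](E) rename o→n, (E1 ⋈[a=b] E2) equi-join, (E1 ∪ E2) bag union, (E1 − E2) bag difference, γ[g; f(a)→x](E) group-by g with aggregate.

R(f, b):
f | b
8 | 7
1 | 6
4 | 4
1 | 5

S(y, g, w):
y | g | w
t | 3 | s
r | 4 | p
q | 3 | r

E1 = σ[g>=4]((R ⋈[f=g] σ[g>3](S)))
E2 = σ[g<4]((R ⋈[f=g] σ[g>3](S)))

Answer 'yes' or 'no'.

E1 per-node cardinality:
  R → 4
  S → 3
  σ[g>3](S) → 1
  (R ⋈[f=g] σ[g>3](S)) → 1
  σ[g>=4]((R ⋈[f=g] σ[g>3](S))) → 1
E2 per-node cardinality:
  R → 4
  S → 3
  σ[g>3](S) → 1
  (R ⋈[f=g] σ[g>3](S)) → 1
  σ[g<4]((R ⋈[f=g] σ[g>3](S))) → 0

E1 result:
f | b | y | g | w
4 | 4 | r | 4 | p
E2 result:
f | b | y | g | w
(0 rows)
Witness: (4, 4, 'r', 4, 'p') appears 1× in E1 but 0× in E2.

no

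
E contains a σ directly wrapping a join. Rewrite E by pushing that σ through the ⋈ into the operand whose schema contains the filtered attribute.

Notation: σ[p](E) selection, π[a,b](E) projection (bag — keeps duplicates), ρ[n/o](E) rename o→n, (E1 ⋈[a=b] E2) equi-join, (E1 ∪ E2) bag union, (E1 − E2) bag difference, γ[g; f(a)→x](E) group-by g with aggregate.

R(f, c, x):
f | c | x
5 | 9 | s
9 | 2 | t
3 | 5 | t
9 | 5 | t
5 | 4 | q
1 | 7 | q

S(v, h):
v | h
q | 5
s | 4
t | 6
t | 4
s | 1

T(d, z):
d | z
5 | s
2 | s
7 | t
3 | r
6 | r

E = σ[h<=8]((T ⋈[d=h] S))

σ filters on h, owned by the right side.
E' = (T ⋈[d=h] σ[h<=8](S))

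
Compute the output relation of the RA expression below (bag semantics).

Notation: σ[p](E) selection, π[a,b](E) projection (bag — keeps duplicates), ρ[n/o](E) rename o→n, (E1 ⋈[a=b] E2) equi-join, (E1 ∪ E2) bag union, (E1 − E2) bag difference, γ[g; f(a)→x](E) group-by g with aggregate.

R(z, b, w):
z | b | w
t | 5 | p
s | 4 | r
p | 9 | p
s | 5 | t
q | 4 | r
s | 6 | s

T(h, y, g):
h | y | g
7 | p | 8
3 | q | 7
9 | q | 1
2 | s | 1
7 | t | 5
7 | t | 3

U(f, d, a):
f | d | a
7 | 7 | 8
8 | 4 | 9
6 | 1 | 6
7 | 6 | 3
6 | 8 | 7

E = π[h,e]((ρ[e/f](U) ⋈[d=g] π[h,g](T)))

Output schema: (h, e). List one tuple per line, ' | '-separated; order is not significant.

Row counts bottom-up:
  U → 5
  ρ[e/f](U) → 5
  T → 6
  π[h,g](T) → 6
  (ρ[e/f](U) ⋈[d=g] π[h,g](T)) → 4
  π[h,e]((ρ[e/f](U) ⋈[d=g] π[h,g](T))) → 4

== RESULT ==
h | e
2 | 6
3 | 7
7 | 6
9 | 6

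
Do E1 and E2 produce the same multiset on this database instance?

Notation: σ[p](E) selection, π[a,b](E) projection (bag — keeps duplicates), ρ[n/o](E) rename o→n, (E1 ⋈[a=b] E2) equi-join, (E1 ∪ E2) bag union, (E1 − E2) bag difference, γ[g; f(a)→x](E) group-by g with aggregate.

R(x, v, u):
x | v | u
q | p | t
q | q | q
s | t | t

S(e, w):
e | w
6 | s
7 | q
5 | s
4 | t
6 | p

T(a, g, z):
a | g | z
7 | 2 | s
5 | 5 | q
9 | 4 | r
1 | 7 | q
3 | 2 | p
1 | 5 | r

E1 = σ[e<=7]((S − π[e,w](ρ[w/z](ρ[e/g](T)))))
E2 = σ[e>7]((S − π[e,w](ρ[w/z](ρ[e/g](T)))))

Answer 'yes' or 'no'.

E1 row counts bottom-up:
  S → 5
  T → 6
  ρ[e/g](T) → 6
  ρ[w/z](ρ[e/g](T)) → 6
  π[e,w](ρ[w/z](ρ[e/g](T))) → 6
  (S − π[e,w](ρ[w/z](ρ[e/g](T)))) → 4
  σ[e<=7]((S − π[e,w](ρ[w/z](ρ[e/g](T))))) → 4
E2 row counts bottom-up:
  S → 5
  T → 6
  ρ[e/g](T) → 6
  ρ[w/z](ρ[e/g](T)) → 6
  π[e,w](ρ[w/z](ρ[e/g](T))) → 6
  (S − π[e,w](ρ[w/z](ρ[e/g](T)))) → 4
  σ[e>7]((S − π[e,w](ρ[w/z](ρ[e/g](T))))) → 0

E1 result:
e | w
4 | t
5 | s
6 | p
6 | s
E2 result:
e | w
(0 rows)
Witness: (6, 'p') appears 1× in E1 but 0× in E2.

no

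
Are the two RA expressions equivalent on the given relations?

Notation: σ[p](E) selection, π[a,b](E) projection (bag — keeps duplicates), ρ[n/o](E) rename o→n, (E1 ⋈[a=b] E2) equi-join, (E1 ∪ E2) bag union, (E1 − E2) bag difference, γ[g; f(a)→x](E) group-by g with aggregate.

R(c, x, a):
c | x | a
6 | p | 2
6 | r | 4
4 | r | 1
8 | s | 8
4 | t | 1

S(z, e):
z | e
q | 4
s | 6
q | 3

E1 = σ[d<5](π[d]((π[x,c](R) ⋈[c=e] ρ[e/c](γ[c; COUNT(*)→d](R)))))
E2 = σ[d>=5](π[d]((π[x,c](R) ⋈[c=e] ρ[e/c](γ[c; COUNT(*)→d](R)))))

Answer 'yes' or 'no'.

E1 stepwise |·|:
  R → 5
  π[x,c](R) → 5
  R → 5
  γ[c; COUNT(*)→d](R) → 3
  ρ[e/c](γ[c; COUNT(*)→d](R)) → 3
  (π[x,c](R) ⋈[c=e] ρ[e/c](γ[c; COUNT(*)→d](R))) → 5
  π[d]((π[x,c](R) ⋈[c=e] ρ[e/c](γ[c; COUNT(*)→d](R)))) → 5
  σ[d<5](π[d]((π[x,c](R) ⋈[c=e] ρ[e/c](γ[c; COUNT(*)→d](R))))) → 5
E2 stepwise |·|:
  R → 5
  π[x,c](R) → 5
  R → 5
  γ[c; COUNT(*)→d](R) → 3
  ρ[e/c](γ[c; COUNT(*)→d](R)) → 3
  (π[x,c](R) ⋈[c=e] ρ[e/c](γ[c; COUNT(*)→d](R))) → 5
  π[d]((π[x,c](R) ⋈[c=e] ρ[e/c](γ[c; COUNT(*)→d](R)))) → 5
  σ[d>=5](π[d]((π[x,c](R) ⋈[c=e] ρ[e/c](γ[c; COUNT(*)→d](R))))) → 0

E1 result:
d
1
2
2
2
2
E2 result:
d
(0 rows)
Witness: (1,) appears 1× in E1 but 0× in E2.

no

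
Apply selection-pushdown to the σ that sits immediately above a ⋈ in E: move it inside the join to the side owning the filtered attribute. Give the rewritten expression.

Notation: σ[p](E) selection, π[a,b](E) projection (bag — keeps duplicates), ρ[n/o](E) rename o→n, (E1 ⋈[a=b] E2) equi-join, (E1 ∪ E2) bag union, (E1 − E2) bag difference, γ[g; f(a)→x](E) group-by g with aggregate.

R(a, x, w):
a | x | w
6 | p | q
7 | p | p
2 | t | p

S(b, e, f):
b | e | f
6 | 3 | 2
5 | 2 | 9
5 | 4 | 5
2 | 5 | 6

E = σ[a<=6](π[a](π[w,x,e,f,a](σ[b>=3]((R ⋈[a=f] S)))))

σ filters on b, owned by the right side.
E' = σ[a<=6](π[a](π[w,x,e,f,a]((R ⋈[a=f] σ[b>=3](S)))))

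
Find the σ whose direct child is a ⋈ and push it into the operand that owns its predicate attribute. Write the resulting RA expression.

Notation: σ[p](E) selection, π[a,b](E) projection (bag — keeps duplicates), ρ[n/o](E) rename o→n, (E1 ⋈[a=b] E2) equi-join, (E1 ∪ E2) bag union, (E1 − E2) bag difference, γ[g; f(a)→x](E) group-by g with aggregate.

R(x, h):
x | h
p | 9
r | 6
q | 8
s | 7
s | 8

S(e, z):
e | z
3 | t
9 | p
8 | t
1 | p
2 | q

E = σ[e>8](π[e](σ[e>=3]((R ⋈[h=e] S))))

σ filters on e, owned by the right side.
E' = σ[e>8](π[e]((R ⋈[h=e] σ[e>=3](S))))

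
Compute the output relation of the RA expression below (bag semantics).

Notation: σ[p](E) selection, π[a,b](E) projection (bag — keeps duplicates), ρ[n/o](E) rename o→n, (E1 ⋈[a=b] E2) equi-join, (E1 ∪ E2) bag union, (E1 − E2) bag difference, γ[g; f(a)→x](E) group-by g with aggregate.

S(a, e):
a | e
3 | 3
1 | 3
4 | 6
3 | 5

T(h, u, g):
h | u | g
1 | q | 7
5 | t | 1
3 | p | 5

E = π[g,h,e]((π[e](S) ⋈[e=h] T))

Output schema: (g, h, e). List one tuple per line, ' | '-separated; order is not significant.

Stepwise |·|:
  S → 4
  π[e](S) → 4
  T → 3
  (π[e](S) ⋈[e=h] T) → 3
  π[g,h,e]((π[e](S) ⋈[e=h] T)) → 3

== RESULT ==
g | h | e
1 | 5 | 5
5 | 3 | 3
5 | 3 | 3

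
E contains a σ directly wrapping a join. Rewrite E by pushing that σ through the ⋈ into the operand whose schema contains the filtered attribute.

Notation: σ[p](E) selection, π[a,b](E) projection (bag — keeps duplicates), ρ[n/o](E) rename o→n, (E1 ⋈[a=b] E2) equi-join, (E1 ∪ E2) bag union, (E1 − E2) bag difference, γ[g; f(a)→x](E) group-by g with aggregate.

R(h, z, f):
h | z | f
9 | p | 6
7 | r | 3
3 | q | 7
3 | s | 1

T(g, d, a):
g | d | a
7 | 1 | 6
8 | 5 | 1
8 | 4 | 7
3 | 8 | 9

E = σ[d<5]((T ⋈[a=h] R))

σ filters on d, owned by the left side.
E' = (σ[d<5](T) ⋈[a=h] R)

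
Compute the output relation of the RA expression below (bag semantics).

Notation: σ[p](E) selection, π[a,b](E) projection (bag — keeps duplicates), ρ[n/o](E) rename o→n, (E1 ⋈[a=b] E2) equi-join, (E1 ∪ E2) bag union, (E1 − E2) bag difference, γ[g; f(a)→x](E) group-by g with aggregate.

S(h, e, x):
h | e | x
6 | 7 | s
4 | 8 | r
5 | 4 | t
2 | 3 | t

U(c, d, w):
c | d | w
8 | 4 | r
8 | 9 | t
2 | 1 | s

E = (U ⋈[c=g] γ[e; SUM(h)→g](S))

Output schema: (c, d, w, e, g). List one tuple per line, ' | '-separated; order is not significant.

Per-node cardinality:
  U → 3
  S → 4
  γ[e; SUM(h)→g](S) → 4
  (U ⋈[c=g] γ[e; SUM(h)→g](S)) → 1

== RESULT ==
c | d | w | e | g
2 | 1 | s | 3 | 2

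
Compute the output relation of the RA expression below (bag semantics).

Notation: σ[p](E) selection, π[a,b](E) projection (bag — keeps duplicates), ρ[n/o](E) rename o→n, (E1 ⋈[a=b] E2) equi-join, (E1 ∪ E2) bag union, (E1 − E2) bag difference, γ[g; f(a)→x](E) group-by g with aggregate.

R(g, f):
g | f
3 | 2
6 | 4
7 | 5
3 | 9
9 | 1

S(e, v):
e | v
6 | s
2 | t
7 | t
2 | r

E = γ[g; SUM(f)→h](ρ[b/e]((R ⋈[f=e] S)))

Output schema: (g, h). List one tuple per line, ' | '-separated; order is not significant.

Stepwise |·|:
  R → 5
  S → 4
  (R ⋈[f=e] S) → 2
  ρ[b/e]((R ⋈[f=e] S)) → 2
  γ[g; SUM(f)→h](ρ[b/e]((R ⋈[f=e] S))) → 1

== RESULT ==
g | h
3 | 4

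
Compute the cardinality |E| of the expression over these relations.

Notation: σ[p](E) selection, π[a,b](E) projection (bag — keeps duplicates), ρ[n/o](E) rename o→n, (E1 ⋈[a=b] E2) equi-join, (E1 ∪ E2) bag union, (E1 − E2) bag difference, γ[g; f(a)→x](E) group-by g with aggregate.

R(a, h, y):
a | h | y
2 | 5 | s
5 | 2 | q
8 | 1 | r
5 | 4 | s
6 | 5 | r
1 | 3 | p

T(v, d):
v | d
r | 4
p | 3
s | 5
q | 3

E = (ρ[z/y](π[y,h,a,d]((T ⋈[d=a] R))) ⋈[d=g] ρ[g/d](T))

Subexpression sizes:
  T → 4
  R → 6
  (T ⋈[d=a] R) → 2
  π[y,h,a,d]((T ⋈[d=a] R)) → 2
  ρ[z/y](π[y,h,a,d]((T ⋈[d=a] R))) → 2
  T → 4
  ρ[g/d](T) → 4
  (ρ[z/y](π[y,h,a,d]((T ⋈[d=a] R))) ⋈[d=g] ρ[g/d](T)) → 2

|E| = 2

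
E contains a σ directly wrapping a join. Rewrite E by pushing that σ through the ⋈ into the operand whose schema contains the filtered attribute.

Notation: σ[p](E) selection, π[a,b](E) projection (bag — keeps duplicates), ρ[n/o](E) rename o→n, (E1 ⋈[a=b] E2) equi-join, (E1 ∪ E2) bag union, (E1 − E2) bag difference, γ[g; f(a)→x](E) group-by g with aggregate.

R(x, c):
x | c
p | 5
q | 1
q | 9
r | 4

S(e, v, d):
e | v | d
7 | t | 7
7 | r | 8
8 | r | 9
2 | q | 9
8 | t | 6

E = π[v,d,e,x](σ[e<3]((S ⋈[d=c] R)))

σ filters on e, owned by the left side.
E' = π[v,d,e,x]((σ[e<3](S) ⋈[d=c] R))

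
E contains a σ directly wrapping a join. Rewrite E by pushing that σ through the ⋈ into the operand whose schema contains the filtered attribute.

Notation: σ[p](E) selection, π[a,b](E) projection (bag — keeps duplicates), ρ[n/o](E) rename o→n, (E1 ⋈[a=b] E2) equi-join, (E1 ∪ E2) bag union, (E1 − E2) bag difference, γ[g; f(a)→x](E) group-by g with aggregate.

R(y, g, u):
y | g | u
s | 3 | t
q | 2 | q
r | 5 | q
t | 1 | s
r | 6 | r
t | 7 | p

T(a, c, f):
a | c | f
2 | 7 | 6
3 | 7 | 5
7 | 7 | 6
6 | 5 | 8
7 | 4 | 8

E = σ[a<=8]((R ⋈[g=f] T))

σ filters on a, owned by the right side.
E' = (R ⋈[g=f] σ[a<=8](T))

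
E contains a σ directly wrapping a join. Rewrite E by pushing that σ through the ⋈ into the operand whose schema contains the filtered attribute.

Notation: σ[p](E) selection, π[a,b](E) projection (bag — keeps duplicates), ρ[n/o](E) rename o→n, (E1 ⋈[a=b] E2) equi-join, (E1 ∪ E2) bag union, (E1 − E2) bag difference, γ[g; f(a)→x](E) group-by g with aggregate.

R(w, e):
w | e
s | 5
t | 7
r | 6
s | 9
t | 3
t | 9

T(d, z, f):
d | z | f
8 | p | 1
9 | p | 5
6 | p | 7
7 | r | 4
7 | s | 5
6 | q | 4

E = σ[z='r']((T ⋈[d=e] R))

σ filters on z, owned by the left side.
E' = (σ[z='r'](T) ⋈[d=e] R)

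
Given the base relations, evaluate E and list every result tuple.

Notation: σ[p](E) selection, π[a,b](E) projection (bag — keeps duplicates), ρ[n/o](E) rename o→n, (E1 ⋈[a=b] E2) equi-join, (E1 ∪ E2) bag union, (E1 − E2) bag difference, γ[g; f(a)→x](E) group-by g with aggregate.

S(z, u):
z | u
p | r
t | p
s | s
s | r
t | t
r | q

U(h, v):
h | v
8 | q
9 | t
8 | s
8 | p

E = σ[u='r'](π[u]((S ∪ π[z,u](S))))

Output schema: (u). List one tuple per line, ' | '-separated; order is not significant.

Row counts bottom-up:
  S → 6
  S → 6
  π[z,u](S) → 6
  (S ∪ π[z,u](S)) → 12
  π[u]((S ∪ π[z,u](S))) → 12
  σ[u='r'](π[u]((S ∪ π[z,u](S)))) → 4

== RESULT ==
u
r
r
r
r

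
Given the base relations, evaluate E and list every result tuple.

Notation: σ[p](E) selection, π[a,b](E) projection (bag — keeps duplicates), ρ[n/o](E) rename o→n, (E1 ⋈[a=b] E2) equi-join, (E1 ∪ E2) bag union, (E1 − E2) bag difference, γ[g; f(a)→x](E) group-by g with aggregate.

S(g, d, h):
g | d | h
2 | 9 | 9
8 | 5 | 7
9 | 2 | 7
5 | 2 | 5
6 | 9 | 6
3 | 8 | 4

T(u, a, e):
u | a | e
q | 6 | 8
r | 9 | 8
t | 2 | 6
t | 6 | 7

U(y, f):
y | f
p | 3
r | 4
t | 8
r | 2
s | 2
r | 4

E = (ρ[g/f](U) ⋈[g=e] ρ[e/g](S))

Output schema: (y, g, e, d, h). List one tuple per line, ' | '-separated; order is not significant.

Row counts bottom-up:
  U → 6
  ρ[g/f](U) → 6
  S → 6
  ρ[e/g](S) → 6
  (ρ[g/f](U) ⋈[g=e] ρ[e/g](S)) → 4

== RESULT ==
y | g | e | d | h
p | 3 | 3 | 8 | 4
r | 2 | 2 | 9 | 9
s | 2 | 2 | 9 | 9
t | 8 | 8 | 5 | 7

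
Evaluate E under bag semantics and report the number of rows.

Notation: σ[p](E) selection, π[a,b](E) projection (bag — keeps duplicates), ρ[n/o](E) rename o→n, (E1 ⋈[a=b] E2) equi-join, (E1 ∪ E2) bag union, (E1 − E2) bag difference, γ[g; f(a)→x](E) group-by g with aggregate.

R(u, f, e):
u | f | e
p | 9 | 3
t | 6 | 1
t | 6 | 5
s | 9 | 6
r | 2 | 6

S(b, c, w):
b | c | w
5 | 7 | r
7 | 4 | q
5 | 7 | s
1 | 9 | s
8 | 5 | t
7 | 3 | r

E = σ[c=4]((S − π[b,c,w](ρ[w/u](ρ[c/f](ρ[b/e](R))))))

Per-node cardinality:
  S → 6
  R → 5
  ρ[b/e](R) → 5
  ρ[c/f](ρ[b/e](R)) → 5
  ρ[w/u](ρ[c/f](ρ[b/e](R))) → 5
  π[b,c,w](ρ[w/u](ρ[c/f](ρ[b/e](R)))) → 5
  (S − π[b,c,w](ρ[w/u](ρ[c/f](ρ[b/e](R))))) → 6
  σ[c=4]((S − π[b,c,w](ρ[w/u](ρ[c/f](ρ[b/e](R)))))) → 1

|E| = 1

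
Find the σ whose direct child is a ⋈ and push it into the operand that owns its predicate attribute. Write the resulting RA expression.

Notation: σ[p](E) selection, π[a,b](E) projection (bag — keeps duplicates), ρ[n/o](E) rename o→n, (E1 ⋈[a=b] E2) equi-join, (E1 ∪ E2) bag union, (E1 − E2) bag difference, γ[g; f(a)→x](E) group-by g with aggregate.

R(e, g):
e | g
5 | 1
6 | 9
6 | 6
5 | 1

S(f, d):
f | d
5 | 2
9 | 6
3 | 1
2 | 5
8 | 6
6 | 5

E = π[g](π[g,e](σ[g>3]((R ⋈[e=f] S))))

σ filters on g, owned by the left side.
E' = π[g](π[g,e]((σ[g>3](R) ⋈[e=f] S)))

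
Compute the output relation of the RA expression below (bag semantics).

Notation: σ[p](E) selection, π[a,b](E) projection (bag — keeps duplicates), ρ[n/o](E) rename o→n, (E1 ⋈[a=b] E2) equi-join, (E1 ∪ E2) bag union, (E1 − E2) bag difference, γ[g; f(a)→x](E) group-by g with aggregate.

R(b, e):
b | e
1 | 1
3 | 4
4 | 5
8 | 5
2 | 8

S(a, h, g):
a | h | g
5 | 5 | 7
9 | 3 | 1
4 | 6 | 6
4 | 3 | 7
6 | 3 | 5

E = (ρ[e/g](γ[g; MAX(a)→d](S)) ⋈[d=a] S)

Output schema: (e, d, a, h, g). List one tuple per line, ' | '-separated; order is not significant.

Per-node cardinality:
  S → 5
  γ[g; MAX(a)→d](S) → 4
  ρ[e/g](γ[g; MAX(a)→d](S)) → 4
  S → 5
  (ρ[e/g](γ[g; MAX(a)→d](S)) ⋈[d=a] S) → 5

== RESULT ==
e | d | a | h | g
1 | 9 | 9 | 3 | 1
5 | 6 | 6 | 3 | 5
6 | 4 | 4 | 3 | 7
6 | 4 | 4 | 6 | 6
7 | 5 | 5 | 5 | 7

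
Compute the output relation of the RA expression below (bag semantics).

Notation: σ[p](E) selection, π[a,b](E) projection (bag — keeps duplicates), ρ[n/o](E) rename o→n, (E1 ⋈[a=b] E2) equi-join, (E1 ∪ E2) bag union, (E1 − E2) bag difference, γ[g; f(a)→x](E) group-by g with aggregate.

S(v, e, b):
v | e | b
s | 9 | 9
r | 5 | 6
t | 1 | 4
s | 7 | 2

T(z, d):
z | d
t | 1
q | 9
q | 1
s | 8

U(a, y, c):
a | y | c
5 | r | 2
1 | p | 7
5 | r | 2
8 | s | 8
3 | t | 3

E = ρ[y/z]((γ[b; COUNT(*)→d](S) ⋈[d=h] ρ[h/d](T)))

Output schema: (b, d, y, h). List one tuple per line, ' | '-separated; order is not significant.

Stepwise |·|:
  S → 4
  γ[b; COUNT(*)→d](S) → 4
  T → 4
  ρ[h/d](T) → 4
  (γ[b; COUNT(*)→d](S) ⋈[d=h] ρ[h/d](T)) → 8
  ρ[y/z]((γ[b; COUNT(*)→d](S) ⋈[d=h] ρ[h/d](T))) → 8

== RESULT ==
b | d | y | h
2 | 1 | q | 1
2 | 1 | t | 1
4 | 1 | q | 1
4 | 1 | t | 1
6 | 1 | q | 1
6 | 1 | t | 1
9 | 1 | q | 1
9 | 1 | t | 1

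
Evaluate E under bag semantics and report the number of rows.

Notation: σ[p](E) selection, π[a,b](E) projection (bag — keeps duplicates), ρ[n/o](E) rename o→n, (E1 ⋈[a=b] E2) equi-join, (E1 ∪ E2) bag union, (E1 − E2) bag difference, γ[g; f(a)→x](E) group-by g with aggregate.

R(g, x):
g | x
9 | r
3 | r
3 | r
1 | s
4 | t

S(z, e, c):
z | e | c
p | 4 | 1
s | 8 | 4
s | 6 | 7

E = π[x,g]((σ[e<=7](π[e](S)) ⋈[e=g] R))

Stepwise |·|:
  S → 3
  π[e](S) → 3
  σ[e<=7](π[e](S)) → 2
  R → 5
  (σ[e<=7](π[e](S)) ⋈[e=g] R) → 1
  π[x,g]((σ[e<=7](π[e](S)) ⋈[e=g] R)) → 1

|E| = 1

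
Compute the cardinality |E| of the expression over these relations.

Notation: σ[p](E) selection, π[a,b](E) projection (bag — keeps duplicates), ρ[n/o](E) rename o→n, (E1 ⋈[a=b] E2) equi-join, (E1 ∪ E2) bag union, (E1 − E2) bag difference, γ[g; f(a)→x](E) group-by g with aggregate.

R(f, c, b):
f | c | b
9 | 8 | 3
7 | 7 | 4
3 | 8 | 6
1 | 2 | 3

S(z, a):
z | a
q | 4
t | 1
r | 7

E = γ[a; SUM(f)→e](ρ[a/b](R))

Per-node cardinality:
  R → 4
  ρ[a/b](R) → 4
  γ[a; SUM(f)→e](ρ[a/b](R)) → 3

|E| = 3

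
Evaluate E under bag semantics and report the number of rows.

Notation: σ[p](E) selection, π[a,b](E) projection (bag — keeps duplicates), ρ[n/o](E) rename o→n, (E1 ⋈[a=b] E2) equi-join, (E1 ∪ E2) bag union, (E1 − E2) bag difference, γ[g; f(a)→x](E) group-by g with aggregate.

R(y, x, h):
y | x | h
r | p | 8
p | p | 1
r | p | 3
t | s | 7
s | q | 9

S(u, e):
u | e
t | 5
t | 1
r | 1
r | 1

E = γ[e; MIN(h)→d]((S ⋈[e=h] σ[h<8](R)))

Per-node cardinality:
  S → 4
  R → 5
  σ[h<8](R) → 3
  (S ⋈[e=h] σ[h<8](R)) → 3
  γ[e; MIN(h)→d]((S ⋈[e=h] σ[h<8](R))) → 1

|E| = 1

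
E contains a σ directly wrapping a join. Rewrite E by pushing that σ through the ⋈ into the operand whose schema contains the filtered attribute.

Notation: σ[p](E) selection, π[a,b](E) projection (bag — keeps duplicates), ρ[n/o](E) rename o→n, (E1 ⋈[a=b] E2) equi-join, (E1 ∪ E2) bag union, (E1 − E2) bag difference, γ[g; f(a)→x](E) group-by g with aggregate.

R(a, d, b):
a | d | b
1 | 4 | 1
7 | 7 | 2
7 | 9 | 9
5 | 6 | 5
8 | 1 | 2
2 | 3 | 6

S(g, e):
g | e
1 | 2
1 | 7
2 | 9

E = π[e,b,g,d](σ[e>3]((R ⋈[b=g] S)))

σ filters on e, owned by the right side.
E' = π[e,b,g,d]((R ⋈[b=g] σ[e>3](S)))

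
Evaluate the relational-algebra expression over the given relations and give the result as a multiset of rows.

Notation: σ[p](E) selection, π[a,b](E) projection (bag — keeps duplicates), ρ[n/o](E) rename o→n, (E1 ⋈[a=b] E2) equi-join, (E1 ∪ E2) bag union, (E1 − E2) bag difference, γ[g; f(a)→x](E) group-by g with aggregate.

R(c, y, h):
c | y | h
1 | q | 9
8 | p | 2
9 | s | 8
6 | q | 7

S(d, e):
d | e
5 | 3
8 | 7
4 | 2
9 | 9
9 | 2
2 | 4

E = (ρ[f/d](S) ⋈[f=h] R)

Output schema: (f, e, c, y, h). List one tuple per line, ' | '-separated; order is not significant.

Per-node cardinality:
  S → 6
  ρ[f/d](S) → 6
  R → 4
  (ρ[f/d](S) ⋈[f=h] R) → 4

== RESULT ==
f | e | c | y | h
2 | 4 | 8 | p | 2
8 | 7 | 9 | s | 8
9 | 2 | 1 | q | 9
9 | 9 | 1 | q | 9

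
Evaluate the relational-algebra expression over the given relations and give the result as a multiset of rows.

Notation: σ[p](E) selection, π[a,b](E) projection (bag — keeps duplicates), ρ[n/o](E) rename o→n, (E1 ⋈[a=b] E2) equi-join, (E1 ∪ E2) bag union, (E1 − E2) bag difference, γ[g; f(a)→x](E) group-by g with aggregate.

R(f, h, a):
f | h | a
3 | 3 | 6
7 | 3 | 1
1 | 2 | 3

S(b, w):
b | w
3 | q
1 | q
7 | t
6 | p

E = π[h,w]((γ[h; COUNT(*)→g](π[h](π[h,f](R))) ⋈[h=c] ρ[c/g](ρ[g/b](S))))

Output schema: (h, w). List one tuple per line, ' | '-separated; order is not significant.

Stepwise |·|:
  R → 3
  π[h,f](R) → 3
  π[h](π[h,f](R)) → 3
  γ[h; COUNT(*)→g](π[h](π[h,f](R))) → 2
  S → 4
  ρ[g/b](S) → 4
  ρ[c/g](ρ[g/b](S)) → 4
  (γ[h; COUNT(*)→g](π[h](π[h,f](R))) ⋈[h=c] ρ[c/g](ρ[g/b](S))) → 1
  π[h,w]((γ[h; COUNT(*)→g](π[h](π[h,f](R))) ⋈[h=c] ρ[c/g](ρ[g/b](S)))) → 1

== RESULT ==
h | w
3 | q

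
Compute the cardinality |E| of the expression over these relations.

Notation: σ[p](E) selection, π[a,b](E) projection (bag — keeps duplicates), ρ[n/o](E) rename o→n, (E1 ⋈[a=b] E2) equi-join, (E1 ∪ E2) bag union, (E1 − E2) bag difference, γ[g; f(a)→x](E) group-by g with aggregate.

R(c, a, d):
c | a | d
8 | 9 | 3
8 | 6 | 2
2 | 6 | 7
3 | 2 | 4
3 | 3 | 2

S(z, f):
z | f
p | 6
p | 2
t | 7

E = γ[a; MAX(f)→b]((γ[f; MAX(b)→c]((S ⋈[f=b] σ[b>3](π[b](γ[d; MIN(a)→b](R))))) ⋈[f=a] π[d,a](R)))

Stepwise |·|:
  S → 3
  R → 5
  γ[d; MIN(a)→b](R) → 4
  π[b](γ[d; MIN(a)→b](R)) → 4
  σ[b>3](π[b](γ[d; MIN(a)→b](R))) → 2
  (S ⋈[f=b] σ[b>3](π[b](γ[d; MIN(a)→b](R)))) → 1
  γ[f; MAX(b)→c]((S ⋈[f=b] σ[b>3](π[b](γ[d; MIN(a)→b](R))))) → 1
  R → 5
  π[d,a](R) → 5
  (γ[f; MAX(b)→c]((S ⋈[f=b] σ[b>3](π[b](γ[d; MIN(a)→b](R))))) ⋈[f=a] π[d,a](R)) → 2
  γ[a; MAX(f)→b]((γ[f; MAX(b)→c]((S ⋈[f=b] σ[b>3](π[b](γ[d; MIN(a)→b](R))))) ⋈[f=a] π[d,a](R))) → 1

|E| = 1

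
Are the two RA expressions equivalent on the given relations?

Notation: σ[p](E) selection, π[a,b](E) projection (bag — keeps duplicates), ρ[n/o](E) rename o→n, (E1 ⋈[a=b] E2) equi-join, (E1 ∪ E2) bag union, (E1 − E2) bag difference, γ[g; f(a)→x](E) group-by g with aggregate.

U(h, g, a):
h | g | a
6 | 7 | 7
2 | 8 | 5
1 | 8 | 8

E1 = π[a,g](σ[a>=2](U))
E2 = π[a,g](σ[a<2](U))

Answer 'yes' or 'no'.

E1 stepwise |·|:
  U → 3
  σ[a>=2](U) → 3
  π[a,g](σ[a>=2](U)) → 3
E2 stepwise |·|:
  U → 3
  σ[a<2](U) → 0
  π[a,g](σ[a<2](U)) → 0

E1 result:
a | g
5 | 8
7 | 7
8 | 8
E2 result:
a | g
(0 rows)
Witness: (8, 8) appears 1× in E1 but 0× in E2.

no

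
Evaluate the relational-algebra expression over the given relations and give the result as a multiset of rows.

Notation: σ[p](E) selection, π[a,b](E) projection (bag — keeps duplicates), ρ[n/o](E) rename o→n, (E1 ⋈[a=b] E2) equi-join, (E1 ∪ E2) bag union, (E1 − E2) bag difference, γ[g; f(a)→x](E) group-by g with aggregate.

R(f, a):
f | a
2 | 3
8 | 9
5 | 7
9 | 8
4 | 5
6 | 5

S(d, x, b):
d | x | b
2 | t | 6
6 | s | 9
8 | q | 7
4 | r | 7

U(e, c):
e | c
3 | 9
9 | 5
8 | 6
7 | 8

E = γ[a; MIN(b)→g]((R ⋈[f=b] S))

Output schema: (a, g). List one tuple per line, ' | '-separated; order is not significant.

Subexpression sizes:
  R → 6
  S → 4
  (R ⋈[f=b] S) → 2
  γ[a; MIN(b)→g]((R ⋈[f=b] S)) → 2

== RESULT ==
a | g
5 | 6
8 | 9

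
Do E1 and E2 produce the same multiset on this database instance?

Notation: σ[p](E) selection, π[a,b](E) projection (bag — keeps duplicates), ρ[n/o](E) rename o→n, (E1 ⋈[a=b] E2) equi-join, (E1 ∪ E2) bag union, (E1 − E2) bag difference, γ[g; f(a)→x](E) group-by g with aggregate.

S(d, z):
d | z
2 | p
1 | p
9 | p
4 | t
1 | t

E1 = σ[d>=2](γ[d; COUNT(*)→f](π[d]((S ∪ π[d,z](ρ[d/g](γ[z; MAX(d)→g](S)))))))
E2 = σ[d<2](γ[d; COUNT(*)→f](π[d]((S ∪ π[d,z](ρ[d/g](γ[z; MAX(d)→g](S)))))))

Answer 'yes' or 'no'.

E1 per-node cardinality:
  S → 5
  S → 5
  γ[z; MAX(d)→g](S) → 2
  ρ[d/g](γ[z; MAX(d)→g](S)) → 2
  π[d,z](ρ[d/g](γ[z; MAX(d)→g](S))) → 2
  (S ∪ π[d,z](ρ[d/g](γ[z; MAX(d)→g](S)))) → 7
  π[d]((S ∪ π[d,z](ρ[d/g](γ[z; MAX(d)→g](S))))) → 7
  γ[d; COUNT(*)→f](π[d]((S ∪ π[d,z](ρ[d/g](γ[z; MAX(d)→g](S)))))) → 4
  σ[d>=2](γ[d; COUNT(*)→f](π[d]((S ∪ π[d,z](ρ[d/g](γ[z; MAX(d)→g](S))))))) → 3
E2 per-node cardinality:
  S → 5
  S → 5
  γ[z; MAX(d)→g](S) → 2
  ρ[d/g](γ[z; MAX(d)→g](S)) → 2
  π[d,z](ρ[d/g](γ[z; MAX(d)→g](S))) → 2
  (S ∪ π[d,z](ρ[d/g](γ[z; MAX(d)→g](S)))) → 7
  π[d]((S ∪ π[d,z](ρ[d/g](γ[z; MAX(d)→g](S))))) → 7
  γ[d; COUNT(*)→f](π[d]((S ∪ π[d,z](ρ[d/g](γ[z; MAX(d)→g](S)))))) → 4
  σ[d<2](γ[d; COUNT(*)→f](π[d]((S ∪ π[d,z](ρ[d/g](γ[z; MAX(d)→g](S))))))) → 1

E1 result:
d | f
2 | 1
4 | 2
9 | 2
E2 result:
d | f
1 | 2
Witness: (9, 2) appears 1× in E1 but 0× in E2.

no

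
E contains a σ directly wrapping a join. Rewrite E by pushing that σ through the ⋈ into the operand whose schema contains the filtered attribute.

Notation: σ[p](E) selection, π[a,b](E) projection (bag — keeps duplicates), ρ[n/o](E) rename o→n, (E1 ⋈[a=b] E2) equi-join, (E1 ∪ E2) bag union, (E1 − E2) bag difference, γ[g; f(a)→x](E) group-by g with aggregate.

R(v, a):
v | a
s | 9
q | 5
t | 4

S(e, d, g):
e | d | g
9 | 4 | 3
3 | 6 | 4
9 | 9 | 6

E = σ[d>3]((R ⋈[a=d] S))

σ filters on d, owned by the right side.
E' = (R ⋈[a=d] σ[d>3](S))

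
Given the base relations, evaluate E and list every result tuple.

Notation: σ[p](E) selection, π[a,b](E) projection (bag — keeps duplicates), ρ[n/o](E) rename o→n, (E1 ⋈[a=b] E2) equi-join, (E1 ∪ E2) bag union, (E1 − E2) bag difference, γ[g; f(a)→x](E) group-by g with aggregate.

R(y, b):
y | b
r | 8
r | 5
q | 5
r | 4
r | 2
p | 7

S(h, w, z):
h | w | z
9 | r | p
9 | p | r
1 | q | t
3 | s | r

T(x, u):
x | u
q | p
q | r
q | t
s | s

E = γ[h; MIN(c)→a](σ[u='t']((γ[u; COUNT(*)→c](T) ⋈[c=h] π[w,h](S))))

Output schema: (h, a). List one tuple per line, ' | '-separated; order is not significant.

Per-node cardinality:
  T → 4
  γ[u; COUNT(*)→c](T) → 4
  S → 4
  π[w,h](S) → 4
  (γ[u; COUNT(*)→c](T) ⋈[c=h] π[w,h](S)) → 4
  σ[u='t']((γ[u; COUNT(*)→c](T) ⋈[c=h] π[w,h](S))) → 1
  γ[h; MIN(c)→a](σ[u='t']((γ[u; COUNT(*)→c](T) ⋈[c=h] π[w,h](S)))) → 1

== RESULT ==
h | a
1 | 1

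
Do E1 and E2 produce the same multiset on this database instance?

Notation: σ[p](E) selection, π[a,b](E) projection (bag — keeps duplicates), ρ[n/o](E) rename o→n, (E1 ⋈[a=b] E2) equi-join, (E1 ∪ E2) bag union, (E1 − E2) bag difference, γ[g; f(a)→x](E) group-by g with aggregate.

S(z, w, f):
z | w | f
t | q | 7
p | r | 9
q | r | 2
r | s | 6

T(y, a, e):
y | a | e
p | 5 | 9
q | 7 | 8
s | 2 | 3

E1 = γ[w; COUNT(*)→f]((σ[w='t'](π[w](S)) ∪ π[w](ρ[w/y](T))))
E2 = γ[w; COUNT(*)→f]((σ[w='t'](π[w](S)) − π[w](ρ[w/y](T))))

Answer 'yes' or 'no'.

E1 per-node cardinality:
  S → 4
  π[w](S) → 4
  σ[w='t'](π[w](S)) → 0
  T → 3
  ρ[w/y](T) → 3
  π[w](ρ[w/y](T)) → 3
  (σ[w='t'](π[w](S)) ∪ π[w](ρ[w/y](T))) → 3
  γ[w; COUNT(*)→f]((σ[w='t'](π[w](S)) ∪ π[w](ρ[w/y](T)))) → 3
E2 per-node cardinality:
  S → 4
  π[w](S) → 4
  σ[w='t'](π[w](S)) → 0
  T → 3
  ρ[w/y](T) → 3
  π[w](ρ[w/y](T)) → 3
  (σ[w='t'](π[w](S)) − π[w](ρ[w/y](T))) → 0
  γ[w; COUNT(*)→f]((σ[w='t'](π[w](S)) − π[w](ρ[w/y](T)))) → 0

E1 result:
w | f
p | 1
q | 1
s | 1
E2 result:
w | f
(0 rows)
Witness: ('s', 1) appears 1× in E1 but 0× in E2.

no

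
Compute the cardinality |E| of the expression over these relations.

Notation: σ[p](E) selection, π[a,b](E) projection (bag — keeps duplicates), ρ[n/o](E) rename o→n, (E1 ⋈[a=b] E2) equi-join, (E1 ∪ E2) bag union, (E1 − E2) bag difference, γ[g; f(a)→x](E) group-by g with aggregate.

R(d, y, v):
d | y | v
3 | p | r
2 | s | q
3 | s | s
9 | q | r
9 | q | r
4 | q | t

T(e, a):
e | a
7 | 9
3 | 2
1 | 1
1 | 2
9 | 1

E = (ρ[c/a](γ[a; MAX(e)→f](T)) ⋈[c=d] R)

Row counts bottom-up:
  T → 5
  γ[a; MAX(e)→f](T) → 3
  ρ[c/a](γ[a; MAX(e)→f](T)) → 3
  R → 6
  (ρ[c/a](γ[a; MAX(e)→f](T)) ⋈[c=d] R) → 3

|E| = 3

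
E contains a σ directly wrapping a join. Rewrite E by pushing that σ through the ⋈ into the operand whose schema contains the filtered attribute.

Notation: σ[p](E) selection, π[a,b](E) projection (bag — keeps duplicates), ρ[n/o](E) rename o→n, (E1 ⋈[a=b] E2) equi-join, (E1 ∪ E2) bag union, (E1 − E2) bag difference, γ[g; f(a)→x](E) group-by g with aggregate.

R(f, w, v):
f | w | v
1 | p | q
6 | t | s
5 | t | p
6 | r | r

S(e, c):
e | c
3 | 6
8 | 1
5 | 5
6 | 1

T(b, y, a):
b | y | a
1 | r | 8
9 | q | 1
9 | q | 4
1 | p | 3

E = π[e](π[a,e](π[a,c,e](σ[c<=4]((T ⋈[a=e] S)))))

σ filters on c, owned by the right side.
E' = π[e](π[a,e](π[a,c,e]((T ⋈[a=e] σ[c<=4](S)))))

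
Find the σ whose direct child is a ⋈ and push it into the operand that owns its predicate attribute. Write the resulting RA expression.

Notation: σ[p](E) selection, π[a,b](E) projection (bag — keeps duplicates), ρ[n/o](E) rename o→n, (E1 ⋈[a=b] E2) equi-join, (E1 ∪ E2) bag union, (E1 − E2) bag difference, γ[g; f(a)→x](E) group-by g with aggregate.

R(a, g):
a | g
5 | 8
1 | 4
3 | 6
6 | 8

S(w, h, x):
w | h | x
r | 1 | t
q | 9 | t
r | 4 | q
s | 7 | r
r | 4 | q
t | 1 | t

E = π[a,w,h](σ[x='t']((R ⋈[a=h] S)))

σ filters on x, owned by the right side.
E' = π[a,w,h]((R ⋈[a=h] σ[x='t'](S)))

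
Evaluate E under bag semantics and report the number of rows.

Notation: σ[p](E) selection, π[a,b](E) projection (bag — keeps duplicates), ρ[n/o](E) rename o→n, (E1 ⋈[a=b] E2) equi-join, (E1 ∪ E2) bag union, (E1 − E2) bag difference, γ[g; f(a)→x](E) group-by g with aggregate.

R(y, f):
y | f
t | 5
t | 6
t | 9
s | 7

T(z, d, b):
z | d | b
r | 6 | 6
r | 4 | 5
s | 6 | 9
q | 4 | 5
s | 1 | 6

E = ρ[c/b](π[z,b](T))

Per-node cardinality:
  T → 5
  π[z,b](T) → 5
  ρ[c/b](π[z,b](T)) → 5

|E| = 5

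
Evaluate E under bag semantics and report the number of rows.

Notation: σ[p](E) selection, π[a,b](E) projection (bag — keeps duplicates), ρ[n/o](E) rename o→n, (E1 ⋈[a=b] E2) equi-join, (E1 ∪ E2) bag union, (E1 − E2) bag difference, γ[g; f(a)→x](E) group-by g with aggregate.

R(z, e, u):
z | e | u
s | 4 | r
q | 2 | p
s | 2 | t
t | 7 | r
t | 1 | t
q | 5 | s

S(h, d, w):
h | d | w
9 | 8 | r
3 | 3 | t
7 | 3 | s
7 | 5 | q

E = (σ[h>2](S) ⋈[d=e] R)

Row counts bottom-up:
  S → 4
  σ[h>2](S) → 4
  R → 6
  (σ[h>2](S) ⋈[d=e] R) → 1

|E| = 1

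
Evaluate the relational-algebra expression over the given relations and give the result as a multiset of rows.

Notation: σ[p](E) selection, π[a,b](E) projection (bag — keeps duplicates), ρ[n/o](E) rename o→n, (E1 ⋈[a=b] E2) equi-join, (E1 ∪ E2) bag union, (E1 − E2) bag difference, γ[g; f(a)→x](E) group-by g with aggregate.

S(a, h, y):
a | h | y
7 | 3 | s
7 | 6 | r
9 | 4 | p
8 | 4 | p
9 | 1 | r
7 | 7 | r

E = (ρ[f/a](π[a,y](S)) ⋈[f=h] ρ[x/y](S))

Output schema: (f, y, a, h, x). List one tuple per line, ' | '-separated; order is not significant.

Row counts bottom-up:
  S → 6
  π[a,y](S) → 6
  ρ[f/a](π[a,y](S)) → 6
  S → 6
  ρ[x/y](S) → 6
  (ρ[f/a](π[a,y](S)) ⋈[f=h] ρ[x/y](S)) → 3

== RESULT ==
f | y | a | h | x
7 | r | 7 | 7 | r
7 | r | 7 | 7 | r
7 | s | 7 | 7 | r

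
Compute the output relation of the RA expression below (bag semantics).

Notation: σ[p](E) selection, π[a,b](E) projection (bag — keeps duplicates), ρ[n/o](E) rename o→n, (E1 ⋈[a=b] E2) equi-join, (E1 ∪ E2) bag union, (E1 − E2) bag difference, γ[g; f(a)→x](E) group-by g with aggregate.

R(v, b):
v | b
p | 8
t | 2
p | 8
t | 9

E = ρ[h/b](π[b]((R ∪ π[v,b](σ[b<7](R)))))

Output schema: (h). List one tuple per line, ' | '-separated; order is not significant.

Per-node cardinality:
  R → 4
  R → 4
  σ[b<7](R) → 1
  π[v,b](σ[b<7](R)) → 1
  (R ∪ π[v,b](σ[b<7](R))) → 5
  π[b]((R ∪ π[v,b](σ[b<7](R)))) → 5
  ρ[h/b](π[b]((R ∪ π[v,b](σ[b<7](R))))) → 5

== RESULT ==
h
2
2
8
8
9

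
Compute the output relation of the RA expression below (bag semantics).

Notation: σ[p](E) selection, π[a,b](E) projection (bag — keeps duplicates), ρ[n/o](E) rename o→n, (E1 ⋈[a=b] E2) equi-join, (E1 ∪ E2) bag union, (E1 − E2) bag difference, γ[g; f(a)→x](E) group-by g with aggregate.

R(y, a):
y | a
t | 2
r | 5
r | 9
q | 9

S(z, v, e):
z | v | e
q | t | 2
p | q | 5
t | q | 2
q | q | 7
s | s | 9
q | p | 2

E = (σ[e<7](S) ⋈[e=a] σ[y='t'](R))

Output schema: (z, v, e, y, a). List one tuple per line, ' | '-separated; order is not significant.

Row counts bottom-up:
  S → 6
  σ[e<7](S) → 4
  R → 4
  σ[y='t'](R) → 1
  (σ[e<7](S) ⋈[e=a] σ[y='t'](R)) → 3

== RESULT ==
z | v | e | y | a
q | p | 2 | t | 2
q | t | 2 | t | 2
t | q | 2 | t | 2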